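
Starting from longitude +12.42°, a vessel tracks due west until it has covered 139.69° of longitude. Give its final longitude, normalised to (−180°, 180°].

-127.27°

Start at +12.42°; shift −139.69° → -127.27°.
-127.27° already lies in (−180°, 180°].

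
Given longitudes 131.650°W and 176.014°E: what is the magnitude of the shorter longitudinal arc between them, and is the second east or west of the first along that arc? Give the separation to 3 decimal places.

52.336° west

Raw difference: 176.014 − -131.650 = 307.664°.
Normalise into (−180°, 180°]: 307.664° − 360° = -52.336°.
Negative ⇒ the second point lies to the west; separation 52.336°.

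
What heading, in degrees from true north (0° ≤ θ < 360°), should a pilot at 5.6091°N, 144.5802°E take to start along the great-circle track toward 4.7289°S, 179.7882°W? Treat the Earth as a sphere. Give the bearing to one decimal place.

105.5°

Δλ = -179.7882 − 144.5802 = -324.3684°; wrapped into (−180°, 180°]: 35.6316°.
θ = atan2( sin Δλ · cos φ₂ , cos φ₁ · sin φ₂ − sin φ₁ · cos φ₂ · cos Δλ )
  = atan2(0.58059, -0.16122) = 105.519° → normalised to [0°, 360°): 105.519°.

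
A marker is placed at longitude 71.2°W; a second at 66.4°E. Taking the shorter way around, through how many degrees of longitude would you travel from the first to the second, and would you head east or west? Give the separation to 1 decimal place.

137.6° east

Raw difference: 66.4 − -71.2 = 137.6°.
Normalise into (−180°, 180°]: 137.6° stays 137.6°.
Positive ⇒ the second point lies to the east; separation 137.6°.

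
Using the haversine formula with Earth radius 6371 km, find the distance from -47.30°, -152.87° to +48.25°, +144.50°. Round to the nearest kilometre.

Δλ = 144.50 − -152.87 = 297.37°; wrapped into (−180°, 180°]: -62.63°.
Δφ = 48.25 − -47.30 = 95.55°.
a = sin²(Δφ/2) + cos φ₁ · cos φ₂ · sin²(Δλ/2) = 0.670342.
c = 2·atan2(√a, √(1−a)) = 1.91844 rad → d = 6371·c ≈ 12222.39 km.

12222 km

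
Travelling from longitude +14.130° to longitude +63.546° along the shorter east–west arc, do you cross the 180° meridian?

Signed shortest Δλ = ((63.546 − 14.130 + 180) mod 360) − 180 = 49.416°.
Going east by 49.416° from +14.130° reaches +63.546° without touching 180°.

No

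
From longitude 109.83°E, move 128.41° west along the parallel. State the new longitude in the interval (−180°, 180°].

Start at +109.83°; shift −128.41° → -18.58°.
-18.58° already lies in (−180°, 180°].

18.58°W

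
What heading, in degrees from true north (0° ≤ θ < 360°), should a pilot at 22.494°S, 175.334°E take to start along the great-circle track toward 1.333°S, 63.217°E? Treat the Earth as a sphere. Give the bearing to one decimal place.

Δλ = 63.217 − 175.334 = -112.117°.
θ = atan2( sin Δλ · cos φ₂ , cos φ₁ · sin φ₂ − sin φ₁ · cos φ₂ · cos Δλ )
  = atan2(-0.92617, -0.16550) = -100.131° → normalised to [0°, 360°): 259.869°.

259.9°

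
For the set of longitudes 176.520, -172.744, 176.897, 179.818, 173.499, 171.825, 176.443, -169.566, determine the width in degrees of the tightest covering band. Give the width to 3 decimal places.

Sort the longitudes: -172.744°, -169.566°, +171.825°, +173.499°, +176.443°, +176.520°, +176.897°, +179.818°.
Eastward gaps between consecutive values (wrapping around): 3.178°, 341.391°, 1.674°, 2.944°, 0.077°, 0.377°, 2.921°, 7.438°.
Largest gap = 341.391° ⇒ minimal covering band is its complement: 360° − 341.391° = 18.609°.
Band runs from +171.825° eastward to -169.566°, crossing the antimeridian.

18.609°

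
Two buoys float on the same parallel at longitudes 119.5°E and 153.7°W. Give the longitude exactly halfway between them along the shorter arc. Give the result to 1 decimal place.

Signed shortest Δλ from +119.5° to -153.7° is +86.8°.
Midpoint longitude = +119.5° + (+86.8°)/2 = +119.5° + 43.4° = +162.9°.
(The naïve average (+119.5 + -153.7)/2 = -17.1° is on the wrong side of the globe.)

162.9°E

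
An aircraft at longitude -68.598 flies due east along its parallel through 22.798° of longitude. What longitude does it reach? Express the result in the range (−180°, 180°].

-45.800°

Start at -68.598°; shift +22.798° → -45.800°.
-45.800° already lies in (−180°, 180°].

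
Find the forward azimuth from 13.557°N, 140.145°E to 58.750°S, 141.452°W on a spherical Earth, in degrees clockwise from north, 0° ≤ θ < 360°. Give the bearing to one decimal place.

149.3°

Δλ = -141.452 − 140.145 = -281.597°; wrapped into (−180°, 180°]: 78.403°.
θ = atan2( sin Δλ · cos φ₂ , cos φ₁ · sin φ₂ − sin φ₁ · cos φ₂ · cos Δλ )
  = atan2(0.50818, -0.85554) = 149.290° → normalised to [0°, 360°): 149.290°.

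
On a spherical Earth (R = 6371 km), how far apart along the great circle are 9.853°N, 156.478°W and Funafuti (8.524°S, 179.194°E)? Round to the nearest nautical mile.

Δλ = 179.194 − -156.478 = 335.672°; wrapped into (−180°, 180°]: -24.328°.
Δφ = -8.524 − 9.853 = -18.377°.
a = sin²(Δφ/2) + cos φ₁ · cos φ₂ · sin²(Δλ/2) = 0.068760.
c = 2·atan2(√a, √(1−a)) = 0.53064 rad → d = 6371·c ≈ 3380.74 km ≈ 1825.45 nmi.

1825 nmi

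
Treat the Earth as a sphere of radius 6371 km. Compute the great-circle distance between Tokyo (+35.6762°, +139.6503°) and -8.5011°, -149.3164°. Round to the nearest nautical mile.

Δλ = -149.3164 − 139.6503 = -288.9667°; wrapped into (−180°, 180°]: 71.0333°.
Δφ = -8.5011 − 35.6762 = -44.1773°.
a = sin²(Δφ/2) + cos φ₁ · cos φ₂ · sin²(Δλ/2) = 0.412547.
c = 2·atan2(√a, √(1−a)) = 1.39499 rad → d = 6371·c ≈ 8887.46 km ≈ 4798.84 nmi.

4799 nmi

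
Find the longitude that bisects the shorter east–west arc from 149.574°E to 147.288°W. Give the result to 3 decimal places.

Signed shortest Δλ from +149.574° to -147.288° is +63.138°.
Midpoint longitude = +149.574° + (+63.138°)/2 = +149.574° + 31.569° = +181.143°.
Normalise into (−180°, 180°]: -178.857°.
(The naïve average (+149.574 + -147.288)/2 = 1.143° is on the wrong side of the globe.)

178.857°W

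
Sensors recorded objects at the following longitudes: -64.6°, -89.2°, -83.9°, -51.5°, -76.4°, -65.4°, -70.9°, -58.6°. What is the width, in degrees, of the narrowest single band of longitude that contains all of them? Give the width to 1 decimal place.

37.7°

Sort the longitudes: -89.2°, -83.9°, -76.4°, -70.9°, -65.4°, -64.6°, -58.6°, -51.5°.
Eastward gaps between consecutive values (wrapping around): 5.3°, 7.5°, 5.5°, 5.5°, 0.8°, 6.0°, 7.1°, 322.3°.
Largest gap = 322.3° ⇒ minimal covering band is its complement: 360° − 322.3° = 37.7°.
Band runs from -89.2° eastward to -51.5°.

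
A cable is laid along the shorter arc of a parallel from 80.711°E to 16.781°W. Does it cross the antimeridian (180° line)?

No

Signed shortest Δλ = ((-16.781 − 80.711 + 180) mod 360) − 180 = -97.492°.
Going west by 97.492° from +80.711° reaches -16.781° without touching 180°.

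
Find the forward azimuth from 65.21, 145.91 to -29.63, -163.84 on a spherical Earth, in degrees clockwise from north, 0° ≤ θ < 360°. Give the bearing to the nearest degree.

137°

Δλ = -163.84 − 145.91 = -309.75°; wrapped into (−180°, 180°]: 50.25°.
θ = atan2( sin Δλ · cos φ₂ , cos φ₁ · sin φ₂ − sin φ₁ · cos φ₂ · cos Δλ )
  = atan2(0.66831, -0.71190) = 136.809° → normalised to [0°, 360°): 136.809°.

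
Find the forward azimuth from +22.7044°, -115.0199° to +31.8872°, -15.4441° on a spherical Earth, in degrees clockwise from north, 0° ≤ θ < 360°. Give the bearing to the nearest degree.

57°

Δλ = -15.4441 − -115.0199 = 99.5758°.
θ = atan2( sin Δλ · cos φ₂ , cos φ₁ · sin φ₂ − sin φ₁ · cos φ₂ · cos Δλ )
  = atan2(0.83726, 0.54183) = 57.091° → normalised to [0°, 360°): 57.091°.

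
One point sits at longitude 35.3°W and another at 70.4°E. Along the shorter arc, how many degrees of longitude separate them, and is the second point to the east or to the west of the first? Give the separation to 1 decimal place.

105.7° east

Raw difference: 70.4 − -35.3 = 105.7°.
Normalise into (−180°, 180°]: 105.7° stays 105.7°.
Positive ⇒ the second point lies to the east; separation 105.7°.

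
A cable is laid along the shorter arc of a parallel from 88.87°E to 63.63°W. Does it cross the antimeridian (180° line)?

No

Signed shortest Δλ = ((-63.63 − 88.87 + 180) mod 360) − 180 = -152.5°.
Going west by 152.5° from +88.87° reaches -63.63° without touching 180°.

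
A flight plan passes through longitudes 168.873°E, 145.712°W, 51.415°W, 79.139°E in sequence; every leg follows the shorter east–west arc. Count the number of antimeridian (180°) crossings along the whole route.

Leg 1: +168.873° → -145.712°, shortest Δλ = 45.415° (east) — crosses 180°.
Leg 2: -145.712° → -51.415°, shortest Δλ = 94.297° (east) — does not cross 180°.
Leg 3: -51.415° → +79.139°, shortest Δλ = 130.554° (east) — does not cross 180°.
Total crossings: 1.

1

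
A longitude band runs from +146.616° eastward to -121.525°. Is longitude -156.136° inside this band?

Band width going east from +146.616° to -121.525°: ((-121.525 − 146.616) mod 360) = 91.859°.
Offset of -156.136° east of the west edge: ((-156.136 − 146.616) mod 360) = 57.248°.
57.248° ≤ 91.859° ⇒ inside.

Yes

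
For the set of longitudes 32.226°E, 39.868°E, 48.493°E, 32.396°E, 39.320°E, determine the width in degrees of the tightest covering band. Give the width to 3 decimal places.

Sort the longitudes: +32.226°, +32.396°, +39.320°, +39.868°, +48.493°.
Eastward gaps between consecutive values (wrapping around): 0.170°, 6.924°, 0.548°, 8.625°, 343.733°.
Largest gap = 343.733° ⇒ minimal covering band is its complement: 360° − 343.733° = 16.267°.
Band runs from +32.226° eastward to +48.493°.

16.267°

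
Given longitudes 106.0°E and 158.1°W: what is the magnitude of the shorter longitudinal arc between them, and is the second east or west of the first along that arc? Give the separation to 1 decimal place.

95.9° east

Raw difference: -158.1 − 106.0 = -264.1°.
Normalise into (−180°, 180°]: -264.1° + 360° = 95.9°.
Positive ⇒ the second point lies to the east; separation 95.9°.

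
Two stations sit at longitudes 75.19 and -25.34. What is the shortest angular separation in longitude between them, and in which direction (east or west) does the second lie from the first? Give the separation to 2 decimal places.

100.53° west

Raw difference: -25.34 − 75.19 = -100.53°.
Normalise into (−180°, 180°]: -100.53° stays -100.53°.
Negative ⇒ the second point lies to the west; separation 100.53°.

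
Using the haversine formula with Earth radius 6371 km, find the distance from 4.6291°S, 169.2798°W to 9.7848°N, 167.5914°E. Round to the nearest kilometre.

Δλ = 167.5914 − -169.2798 = 336.8712°; wrapped into (−180°, 180°]: -23.1288°.
Δφ = 9.7848 − -4.6291 = 14.4139°.
a = sin²(Δφ/2) + cos φ₁ · cos φ₂ · sin²(Δλ/2) = 0.055213.
c = 2·atan2(√a, √(1−a)) = 0.47438 rad → d = 6371·c ≈ 3022.30 km.

3022 km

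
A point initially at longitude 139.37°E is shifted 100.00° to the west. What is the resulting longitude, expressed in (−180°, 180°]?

39.37°E

Start at +139.37°; shift −100.00° → +39.37°.
+39.37° already lies in (−180°, 180°].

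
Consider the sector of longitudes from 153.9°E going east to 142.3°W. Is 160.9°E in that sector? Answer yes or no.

Band width going east from +153.9° to -142.3°: ((-142.3 − 153.9) mod 360) = 63.8°.
Offset of +160.9° east of the west edge: ((160.9 − 153.9) mod 360) = 7.0°.
7.0° ≤ 63.8° ⇒ inside.

Yes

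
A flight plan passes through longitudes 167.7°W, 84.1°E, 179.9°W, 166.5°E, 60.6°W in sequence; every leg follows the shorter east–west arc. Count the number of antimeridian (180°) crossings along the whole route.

4

Leg 1: -167.7° → +84.1°, shortest Δλ = -108.2° (west) — crosses 180°.
Leg 2: +84.1° → -179.9°, shortest Δλ = 96.0° (east) — crosses 180°.
Leg 3: -179.9° → +166.5°, shortest Δλ = -13.6° (west) — crosses 180°.
Leg 4: +166.5° → -60.6°, shortest Δλ = 132.9° (east) — crosses 180°.
Total crossings: 4.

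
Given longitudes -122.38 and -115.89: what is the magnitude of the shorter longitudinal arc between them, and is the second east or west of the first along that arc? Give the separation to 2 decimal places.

6.49° east

Raw difference: -115.89 − -122.38 = 6.49°.
Normalise into (−180°, 180°]: 6.49° stays 6.49°.
Positive ⇒ the second point lies to the east; separation 6.49°.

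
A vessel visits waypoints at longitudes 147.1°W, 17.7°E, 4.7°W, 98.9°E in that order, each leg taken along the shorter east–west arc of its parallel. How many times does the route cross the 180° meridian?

Leg 1: -147.1° → +17.7°, shortest Δλ = 164.8° (east) — does not cross 180°.
Leg 2: +17.7° → -4.7°, shortest Δλ = -22.4° (west) — does not cross 180°.
Leg 3: -4.7° → +98.9°, shortest Δλ = 103.6° (east) — does not cross 180°.
Total crossings: 0.

0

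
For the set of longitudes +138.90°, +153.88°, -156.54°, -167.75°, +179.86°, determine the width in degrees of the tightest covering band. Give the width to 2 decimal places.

Sort the longitudes: -167.75°, -156.54°, +138.90°, +153.88°, +179.86°.
Eastward gaps between consecutive values (wrapping around): 11.21°, 295.44°, 14.98°, 25.98°, 12.39°.
Largest gap = 295.44° ⇒ minimal covering band is its complement: 360° − 295.44° = 64.56°.
Band runs from +138.90° eastward to -156.54°, crossing the antimeridian.

64.56°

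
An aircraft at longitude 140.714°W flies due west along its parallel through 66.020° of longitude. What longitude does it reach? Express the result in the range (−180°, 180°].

153.266°E

Start at -140.714°; shift −66.020° → -206.734°.
-206.734° lies outside (−180°, 180°]; add 360° → +153.266°.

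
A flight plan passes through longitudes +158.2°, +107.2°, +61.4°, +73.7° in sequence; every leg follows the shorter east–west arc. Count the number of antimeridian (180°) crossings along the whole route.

0

Leg 1: +158.2° → +107.2°, shortest Δλ = -51.0° (west) — does not cross 180°.
Leg 2: +107.2° → +61.4°, shortest Δλ = -45.8° (west) — does not cross 180°.
Leg 3: +61.4° → +73.7°, shortest Δλ = 12.3° (east) — does not cross 180°.
Total crossings: 0.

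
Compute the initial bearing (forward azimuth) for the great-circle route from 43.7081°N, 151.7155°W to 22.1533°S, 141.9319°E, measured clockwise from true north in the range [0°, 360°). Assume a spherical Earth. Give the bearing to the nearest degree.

238°

Δλ = 141.9319 − -151.7155 = 293.6474°; wrapped into (−180°, 180°]: -66.3526°.
θ = atan2( sin Δλ · cos φ₂ , cos φ₁ · sin φ₂ − sin φ₁ · cos φ₂ · cos Δλ )
  = atan2(-0.84841, -0.52928) = -121.958° → normalised to [0°, 360°): 238.042°.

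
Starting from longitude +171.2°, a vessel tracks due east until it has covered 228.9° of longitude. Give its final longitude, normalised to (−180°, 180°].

+40.1°

Start at +171.2°; shift +228.9° → +400.1°.
+400.1° lies outside (−180°, 180°]; subtract 360° → +40.1°.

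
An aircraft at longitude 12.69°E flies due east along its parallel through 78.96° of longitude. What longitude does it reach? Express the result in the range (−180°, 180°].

Start at +12.69°; shift +78.96° → +91.65°.
+91.65° already lies in (−180°, 180°].

91.65°E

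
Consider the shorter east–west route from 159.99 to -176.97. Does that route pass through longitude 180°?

Yes

Naïve |-176.97 − 159.99| = 336.96° > 180°, so the shorter arc goes the other way round — across 180°.
Signed shortest Δλ = ((-176.97 − 159.99 + 180) mod 360) − 180 = 23.04°.
Going east by 23.04° from +159.99° passes through 180° before reaching -176.97°.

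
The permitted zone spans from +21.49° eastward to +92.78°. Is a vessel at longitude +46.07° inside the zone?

Band width going east from +21.49° to +92.78°: ((92.78 − 21.49) mod 360) = 71.29°.
Offset of +46.07° east of the west edge: ((46.07 − 21.49) mod 360) = 24.58°.
24.58° ≤ 71.29° ⇒ inside.

Yes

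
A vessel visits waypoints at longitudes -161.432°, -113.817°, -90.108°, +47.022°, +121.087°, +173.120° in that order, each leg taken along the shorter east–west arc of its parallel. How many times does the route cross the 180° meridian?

0

Leg 1: -161.432° → -113.817°, shortest Δλ = 47.615° (east) — does not cross 180°.
Leg 2: -113.817° → -90.108°, shortest Δλ = 23.709° (east) — does not cross 180°.
Leg 3: -90.108° → +47.022°, shortest Δλ = 137.13° (east) — does not cross 180°.
Leg 4: +47.022° → +121.087°, shortest Δλ = 74.065° (east) — does not cross 180°.
Leg 5: +121.087° → +173.120°, shortest Δλ = 52.033° (east) — does not cross 180°.
Total crossings: 0.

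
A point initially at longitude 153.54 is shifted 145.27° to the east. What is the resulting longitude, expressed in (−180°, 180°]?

Start at +153.54°; shift +145.27° → +298.81°.
+298.81° lies outside (−180°, 180°]; subtract 360° → -61.19°.

-61.19°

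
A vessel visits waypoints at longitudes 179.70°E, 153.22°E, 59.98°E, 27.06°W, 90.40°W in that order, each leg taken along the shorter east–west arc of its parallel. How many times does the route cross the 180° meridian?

Leg 1: +179.70° → +153.22°, shortest Δλ = -26.48° (west) — does not cross 180°.
Leg 2: +153.22° → +59.98°, shortest Δλ = -93.24° (west) — does not cross 180°.
Leg 3: +59.98° → -27.06°, shortest Δλ = -87.04° (west) — does not cross 180°.
Leg 4: -27.06° → -90.40°, shortest Δλ = -63.34° (west) — does not cross 180°.
Total crossings: 0.

0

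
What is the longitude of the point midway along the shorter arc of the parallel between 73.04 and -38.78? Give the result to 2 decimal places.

+17.13°

Signed shortest Δλ from +73.04° to -38.78° is -111.82°.
Midpoint longitude = +73.04° + (-111.82°)/2 = +73.04° − 55.91° = +17.13°.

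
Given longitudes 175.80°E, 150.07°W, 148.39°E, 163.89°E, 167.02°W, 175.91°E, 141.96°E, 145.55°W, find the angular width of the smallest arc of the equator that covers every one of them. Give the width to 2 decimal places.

72.49°

Sort the longitudes: -167.02°, -150.07°, -145.55°, +141.96°, +148.39°, +163.89°, +175.80°, +175.91°.
Eastward gaps between consecutive values (wrapping around): 16.95°, 4.52°, 287.51°, 6.43°, 15.50°, 11.91°, 0.11°, 17.07°.
Largest gap = 287.51° ⇒ minimal covering band is its complement: 360° − 287.51° = 72.49°.
Band runs from +141.96° eastward to -145.55°, crossing the antimeridian.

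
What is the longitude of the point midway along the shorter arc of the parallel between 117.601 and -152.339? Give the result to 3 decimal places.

+162.631°

Signed shortest Δλ from +117.601° to -152.339° is +90.060°.
Midpoint longitude = +117.601° + (+90.060°)/2 = +117.601° + 45.030° = +162.631°.
(The naïve average (+117.601 + -152.339)/2 = -17.369° is on the wrong side of the globe.)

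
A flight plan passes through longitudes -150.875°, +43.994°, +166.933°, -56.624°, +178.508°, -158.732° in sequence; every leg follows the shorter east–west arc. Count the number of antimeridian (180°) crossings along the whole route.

4

Leg 1: -150.875° → +43.994°, shortest Δλ = -165.131° (west) — crosses 180°.
Leg 2: +43.994° → +166.933°, shortest Δλ = 122.939° (east) — does not cross 180°.
Leg 3: +166.933° → -56.624°, shortest Δλ = 136.443° (east) — crosses 180°.
Leg 4: -56.624° → +178.508°, shortest Δλ = -124.868° (west) — crosses 180°.
Leg 5: +178.508° → -158.732°, shortest Δλ = 22.76° (east) — crosses 180°.
Total crossings: 4.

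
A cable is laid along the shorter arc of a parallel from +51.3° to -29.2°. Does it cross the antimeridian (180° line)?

Signed shortest Δλ = ((-29.2 − 51.3 + 180) mod 360) − 180 = -80.5°.
Going west by 80.5° from +51.3° reaches -29.2° without touching 180°.

No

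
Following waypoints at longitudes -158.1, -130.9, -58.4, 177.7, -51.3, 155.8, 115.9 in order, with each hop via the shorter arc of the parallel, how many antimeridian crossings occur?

Leg 1: -158.1° → -130.9°, shortest Δλ = 27.2° (east) — does not cross 180°.
Leg 2: -130.9° → -58.4°, shortest Δλ = 72.5° (east) — does not cross 180°.
Leg 3: -58.4° → +177.7°, shortest Δλ = -123.9° (west) — crosses 180°.
Leg 4: +177.7° → -51.3°, shortest Δλ = 131.0° (east) — crosses 180°.
Leg 5: -51.3° → +155.8°, shortest Δλ = -152.9° (west) — crosses 180°.
Leg 6: +155.8° → +115.9°, shortest Δλ = -39.9° (west) — does not cross 180°.
Total crossings: 3.

3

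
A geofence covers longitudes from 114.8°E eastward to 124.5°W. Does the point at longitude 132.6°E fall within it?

Yes

Band width going east from +114.8° to -124.5°: ((-124.5 − 114.8) mod 360) = 120.7°.
Offset of +132.6° east of the west edge: ((132.6 − 114.8) mod 360) = 17.8°.
17.8° ≤ 120.7° ⇒ inside.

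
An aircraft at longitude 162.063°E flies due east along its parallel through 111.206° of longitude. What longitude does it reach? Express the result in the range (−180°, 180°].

Start at +162.063°; shift +111.206° → +273.269°.
+273.269° lies outside (−180°, 180°]; subtract 360° → -86.731°.

86.731°W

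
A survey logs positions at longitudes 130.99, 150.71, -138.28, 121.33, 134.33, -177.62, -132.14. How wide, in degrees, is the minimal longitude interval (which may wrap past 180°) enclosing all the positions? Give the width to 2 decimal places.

Sort the longitudes: -177.62°, -138.28°, -132.14°, +121.33°, +130.99°, +134.33°, +150.71°.
Eastward gaps between consecutive values (wrapping around): 39.34°, 6.14°, 253.47°, 9.66°, 3.34°, 16.38°, 31.67°.
Largest gap = 253.47° ⇒ minimal covering band is its complement: 360° − 253.47° = 106.53°.
Band runs from +121.33° eastward to -132.14°, crossing the antimeridian.

106.53°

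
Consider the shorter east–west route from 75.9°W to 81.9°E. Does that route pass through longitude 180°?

No

Signed shortest Δλ = ((81.9 − -75.9 + 180) mod 360) − 180 = 157.8°.
Going east by 157.8° from -75.9° reaches +81.9° without touching 180°.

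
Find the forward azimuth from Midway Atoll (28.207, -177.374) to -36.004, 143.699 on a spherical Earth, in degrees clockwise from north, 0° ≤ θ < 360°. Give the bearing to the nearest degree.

Δλ = 143.699 − -177.374 = 321.073°; wrapped into (−180°, 180°]: -38.927°.
θ = atan2( sin Δλ · cos φ₂ , cos φ₁ · sin φ₂ − sin φ₁ · cos φ₂ · cos Δλ )
  = atan2(-0.50830, -0.81550) = -148.064° → normalised to [0°, 360°): 211.936°.

212°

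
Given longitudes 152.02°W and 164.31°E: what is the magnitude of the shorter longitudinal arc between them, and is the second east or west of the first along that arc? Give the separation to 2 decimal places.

43.67° west

Raw difference: 164.31 − -152.02 = 316.33°.
Normalise into (−180°, 180°]: 316.33° − 360° = -43.67°.
Negative ⇒ the second point lies to the west; separation 43.67°.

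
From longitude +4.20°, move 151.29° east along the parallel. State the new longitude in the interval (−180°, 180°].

+155.49°

Start at +4.20°; shift +151.29° → +155.49°.
+155.49° already lies in (−180°, 180°].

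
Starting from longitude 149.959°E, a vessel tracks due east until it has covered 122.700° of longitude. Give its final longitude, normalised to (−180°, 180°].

Start at +149.959°; shift +122.700° → +272.659°.
+272.659° lies outside (−180°, 180°]; subtract 360° → -87.341°.

87.341°W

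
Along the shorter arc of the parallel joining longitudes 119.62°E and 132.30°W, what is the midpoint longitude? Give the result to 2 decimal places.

173.66°E

Signed shortest Δλ from +119.62° to -132.30° is +108.08°.
Midpoint longitude = +119.62° + (+108.08°)/2 = +119.62° + 54.04° = +173.66°.
(The naïve average (+119.62 + -132.30)/2 = -6.34° is on the wrong side of the globe.)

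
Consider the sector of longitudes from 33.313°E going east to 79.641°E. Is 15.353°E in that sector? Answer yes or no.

Band width going east from +33.313° to +79.641°: ((79.641 − 33.313) mod 360) = 46.328°.
Offset of +15.353° east of the west edge: ((15.353 − 33.313) mod 360) = 342.040°.
342.040° > 46.328° ⇒ outside.

No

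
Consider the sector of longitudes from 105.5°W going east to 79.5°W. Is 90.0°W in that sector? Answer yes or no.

Band width going east from -105.5° to -79.5°: ((-79.5 − -105.5) mod 360) = 26.0°.
Offset of -90.0° east of the west edge: ((-90.0 − -105.5) mod 360) = 15.5°.
15.5° ≤ 26.0° ⇒ inside.

Yes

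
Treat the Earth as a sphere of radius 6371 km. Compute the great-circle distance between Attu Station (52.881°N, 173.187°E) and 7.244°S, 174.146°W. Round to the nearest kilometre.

Δλ = -174.146 − 173.187 = -347.333°; wrapped into (−180°, 180°]: 12.667°.
Δφ = -7.244 − 52.881 = -60.125°.
a = sin²(Δφ/2) + cos φ₁ · cos φ₂ · sin²(Δλ/2) = 0.258231.
c = 2·atan2(√a, √(1−a)) = 1.06610 rad → d = 6371·c ≈ 6792.14 km.

6792 km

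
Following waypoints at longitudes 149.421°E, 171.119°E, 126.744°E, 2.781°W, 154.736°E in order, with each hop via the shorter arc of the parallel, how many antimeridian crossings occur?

0

Leg 1: +149.421° → +171.119°, shortest Δλ = 21.698° (east) — does not cross 180°.
Leg 2: +171.119° → +126.744°, shortest Δλ = -44.375° (west) — does not cross 180°.
Leg 3: +126.744° → -2.781°, shortest Δλ = -129.525° (west) — does not cross 180°.
Leg 4: -2.781° → +154.736°, shortest Δλ = 157.517° (east) — does not cross 180°.
Total crossings: 0.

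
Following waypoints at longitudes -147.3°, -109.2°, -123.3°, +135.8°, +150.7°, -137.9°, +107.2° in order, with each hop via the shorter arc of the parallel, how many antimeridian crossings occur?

Leg 1: -147.3° → -109.2°, shortest Δλ = 38.1° (east) — does not cross 180°.
Leg 2: -109.2° → -123.3°, shortest Δλ = -14.1° (west) — does not cross 180°.
Leg 3: -123.3° → +135.8°, shortest Δλ = -100.9° (west) — crosses 180°.
Leg 4: +135.8° → +150.7°, shortest Δλ = 14.9° (east) — does not cross 180°.
Leg 5: +150.7° → -137.9°, shortest Δλ = 71.4° (east) — crosses 180°.
Leg 6: -137.9° → +107.2°, shortest Δλ = -114.9° (west) — crosses 180°.
Total crossings: 3.

3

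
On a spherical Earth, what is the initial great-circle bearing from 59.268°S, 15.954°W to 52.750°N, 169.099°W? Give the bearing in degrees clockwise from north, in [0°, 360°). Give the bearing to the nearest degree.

Δλ = -169.099 − -15.954 = -153.145°.
θ = atan2( sin Δλ · cos φ₂ , cos φ₁ · sin φ₂ − sin φ₁ · cos φ₂ · cos Δλ )
  = atan2(-0.27343, -0.05740) = -101.856° → normalised to [0°, 360°): 258.144°.

258°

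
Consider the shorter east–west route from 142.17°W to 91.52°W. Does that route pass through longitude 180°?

Signed shortest Δλ = ((-91.52 − -142.17 + 180) mod 360) − 180 = 50.65°.
Going east by 50.65° from -142.17° reaches -91.52° without touching 180°.

No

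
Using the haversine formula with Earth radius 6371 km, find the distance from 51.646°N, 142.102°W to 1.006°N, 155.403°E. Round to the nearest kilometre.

Δλ = 155.403 − -142.102 = 297.505°; wrapped into (−180°, 180°]: -62.495°.
Δφ = 1.006 − 51.646 = -50.640°.
a = sin²(Δφ/2) + cos φ₁ · cos φ₂ · sin²(Δλ/2) = 0.349852.
c = 2·atan2(√a, √(1−a)) = 1.26579 rad → d = 6371·c ≈ 8064.37 km.

8064 km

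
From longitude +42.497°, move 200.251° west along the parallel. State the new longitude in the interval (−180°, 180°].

-157.754°

Start at +42.497°; shift −200.251° → -157.754°.
-157.754° already lies in (−180°, 180°].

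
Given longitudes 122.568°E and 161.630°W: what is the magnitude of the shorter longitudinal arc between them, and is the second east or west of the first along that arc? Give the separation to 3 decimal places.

75.802° east

Raw difference: -161.630 − 122.568 = -284.198°.
Normalise into (−180°, 180°]: -284.198° + 360° = 75.802°.
Positive ⇒ the second point lies to the east; separation 75.802°.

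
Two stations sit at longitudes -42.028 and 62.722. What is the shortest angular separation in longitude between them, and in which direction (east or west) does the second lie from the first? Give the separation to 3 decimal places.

104.750° east

Raw difference: 62.722 − -42.028 = 104.75°.
Normalise into (−180°, 180°]: 104.75° stays 104.75°.
Positive ⇒ the second point lies to the east; separation 104.750°.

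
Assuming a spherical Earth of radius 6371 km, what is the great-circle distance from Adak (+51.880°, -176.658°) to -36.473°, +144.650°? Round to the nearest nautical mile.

5680 nmi

Δλ = 144.650 − -176.658 = 321.308°; wrapped into (−180°, 180°]: -38.692°.
Δφ = -36.473 − 51.880 = -88.353°.
a = sin²(Δφ/2) + cos φ₁ · cos φ₂ · sin²(Δλ/2) = 0.540105.
c = 2·atan2(√a, √(1−a)) = 1.65109 rad → d = 6371·c ≈ 10519.11 km ≈ 5679.87 nmi.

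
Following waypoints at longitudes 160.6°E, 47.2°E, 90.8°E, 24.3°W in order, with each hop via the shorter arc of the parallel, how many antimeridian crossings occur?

Leg 1: +160.6° → +47.2°, shortest Δλ = -113.4° (west) — does not cross 180°.
Leg 2: +47.2° → +90.8°, shortest Δλ = 43.6° (east) — does not cross 180°.
Leg 3: +90.8° → -24.3°, shortest Δλ = -115.1° (west) — does not cross 180°.
Total crossings: 0.

0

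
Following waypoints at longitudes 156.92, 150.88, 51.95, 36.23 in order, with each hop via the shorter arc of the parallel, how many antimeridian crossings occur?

0

Leg 1: +156.92° → +150.88°, shortest Δλ = -6.04° (west) — does not cross 180°.
Leg 2: +150.88° → +51.95°, shortest Δλ = -98.93° (west) — does not cross 180°.
Leg 3: +51.95° → +36.23°, shortest Δλ = -15.72° (west) — does not cross 180°.
Total crossings: 0.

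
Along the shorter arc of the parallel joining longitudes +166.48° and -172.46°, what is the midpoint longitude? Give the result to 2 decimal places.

+177.01°

Signed shortest Δλ from +166.48° to -172.46° is +21.06°.
Midpoint longitude = +166.48° + (+21.06°)/2 = +166.48° + 10.53° = +177.01°.
(The naïve average (+166.48 + -172.46)/2 = -2.99° is on the wrong side of the globe.)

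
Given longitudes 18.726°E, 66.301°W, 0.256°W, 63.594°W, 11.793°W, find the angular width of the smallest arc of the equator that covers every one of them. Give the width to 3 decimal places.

Sort the longitudes: -66.301°, -63.594°, -11.793°, -0.256°, +18.726°.
Eastward gaps between consecutive values (wrapping around): 2.707°, 51.801°, 11.537°, 18.982°, 274.973°.
Largest gap = 274.973° ⇒ minimal covering band is its complement: 360° − 274.973° = 85.027°.
Band runs from -66.301° eastward to +18.726°.

85.027°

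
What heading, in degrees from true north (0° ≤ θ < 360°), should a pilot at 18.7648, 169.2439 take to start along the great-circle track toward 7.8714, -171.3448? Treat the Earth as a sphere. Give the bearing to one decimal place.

117.4°

Δλ = -171.3448 − 169.2439 = -340.5887°; wrapped into (−180°, 180°]: 19.4113°.
θ = atan2( sin Δλ · cos φ₂ , cos φ₁ · sin φ₂ − sin φ₁ · cos φ₂ · cos Δλ )
  = atan2(0.32922, -0.17087) = 117.430° → normalised to [0°, 360°): 117.430°.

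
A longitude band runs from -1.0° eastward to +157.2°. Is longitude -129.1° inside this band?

Band width going east from -1.0° to +157.2°: ((157.2 − -1.0) mod 360) = 158.2°.
Offset of -129.1° east of the west edge: ((-129.1 − -1.0) mod 360) = 231.9°.
231.9° > 158.2° ⇒ outside.

No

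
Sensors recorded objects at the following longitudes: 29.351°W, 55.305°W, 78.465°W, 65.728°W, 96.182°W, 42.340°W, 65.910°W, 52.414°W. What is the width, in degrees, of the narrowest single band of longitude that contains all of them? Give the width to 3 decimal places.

66.831°

Sort the longitudes: -96.182°, -78.465°, -65.910°, -65.728°, -55.305°, -52.414°, -42.340°, -29.351°.
Eastward gaps between consecutive values (wrapping around): 17.717°, 12.555°, 0.182°, 10.423°, 2.891°, 10.074°, 12.989°, 293.169°.
Largest gap = 293.169° ⇒ minimal covering band is its complement: 360° − 293.169° = 66.831°.
Band runs from -96.182° eastward to -29.351°.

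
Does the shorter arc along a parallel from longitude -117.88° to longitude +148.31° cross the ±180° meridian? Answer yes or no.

Naïve |148.31 − -117.88| = 266.19° > 180°, so the shorter arc goes the other way round — across 180°.
Signed shortest Δλ = ((148.31 − -117.88 + 180) mod 360) − 180 = -93.81°.
Going west by 93.81° from -117.88° passes through 180° before reaching +148.31°.

Yes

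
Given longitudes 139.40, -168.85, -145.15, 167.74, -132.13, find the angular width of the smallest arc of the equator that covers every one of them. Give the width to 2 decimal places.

88.47°

Sort the longitudes: -168.85°, -145.15°, -132.13°, +139.40°, +167.74°.
Eastward gaps between consecutive values (wrapping around): 23.70°, 13.02°, 271.53°, 28.34°, 23.41°.
Largest gap = 271.53° ⇒ minimal covering band is its complement: 360° − 271.53° = 88.47°.
Band runs from +139.40° eastward to -132.13°, crossing the antimeridian.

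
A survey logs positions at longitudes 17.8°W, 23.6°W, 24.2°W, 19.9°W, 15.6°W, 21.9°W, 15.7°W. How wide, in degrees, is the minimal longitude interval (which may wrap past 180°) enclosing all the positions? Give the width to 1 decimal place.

Sort the longitudes: -24.2°, -23.6°, -21.9°, -19.9°, -17.8°, -15.7°, -15.6°.
Eastward gaps between consecutive values (wrapping around): 0.6°, 1.7°, 2.0°, 2.1°, 2.1°, 0.1°, 351.4°.
Largest gap = 351.4° ⇒ minimal covering band is its complement: 360° − 351.4° = 8.6°.
Band runs from -24.2° eastward to -15.6°.

8.6°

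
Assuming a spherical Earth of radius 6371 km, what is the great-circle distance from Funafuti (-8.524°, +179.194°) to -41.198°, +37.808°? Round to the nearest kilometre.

Δλ = 37.808 − 179.194 = -141.386°.
Δφ = -41.198 − -8.524 = -32.674°.
a = sin²(Δφ/2) + cos φ₁ · cos φ₂ · sin²(Δλ/2) = 0.741904.
c = 2·atan2(√a, √(1−a)) = 2.07580 rad → d = 6371·c ≈ 13224.90 km.

13225 km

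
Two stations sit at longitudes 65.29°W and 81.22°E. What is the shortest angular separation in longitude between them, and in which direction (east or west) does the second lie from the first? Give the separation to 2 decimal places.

146.51° east

Raw difference: 81.22 − -65.29 = 146.51°.
Normalise into (−180°, 180°]: 146.51° stays 146.51°.
Positive ⇒ the second point lies to the east; separation 146.51°.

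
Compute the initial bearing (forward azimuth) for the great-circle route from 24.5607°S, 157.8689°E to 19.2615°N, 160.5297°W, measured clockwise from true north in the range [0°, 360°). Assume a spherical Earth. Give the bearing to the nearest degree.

47°

Δλ = -160.5297 − 157.8689 = -318.3986°; wrapped into (−180°, 180°]: 41.6014°.
θ = atan2( sin Δλ · cos φ₂ , cos φ₁ · sin φ₂ − sin φ₁ · cos φ₂ · cos Δλ )
  = atan2(0.62678, 0.59345) = 46.564° → normalised to [0°, 360°): 46.564°.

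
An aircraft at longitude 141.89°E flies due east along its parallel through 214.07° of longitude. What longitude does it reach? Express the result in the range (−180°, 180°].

4.04°W

Start at +141.89°; shift +214.07° → +355.96°.
+355.96° lies outside (−180°, 180°]; subtract 360° → -4.04°.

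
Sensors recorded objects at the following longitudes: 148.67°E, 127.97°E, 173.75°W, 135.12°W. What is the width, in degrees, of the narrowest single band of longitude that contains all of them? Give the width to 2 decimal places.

96.91°

Sort the longitudes: -173.75°, -135.12°, +127.97°, +148.67°.
Eastward gaps between consecutive values (wrapping around): 38.63°, 263.09°, 20.70°, 37.58°.
Largest gap = 263.09° ⇒ minimal covering band is its complement: 360° − 263.09° = 96.91°.
Band runs from +127.97° eastward to -135.12°, crossing the antimeridian.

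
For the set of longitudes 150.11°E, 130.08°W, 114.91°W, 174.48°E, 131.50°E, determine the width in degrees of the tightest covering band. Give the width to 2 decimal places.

Sort the longitudes: -130.08°, -114.91°, +131.50°, +150.11°, +174.48°.
Eastward gaps between consecutive values (wrapping around): 15.17°, 246.41°, 18.61°, 24.37°, 55.44°.
Largest gap = 246.41° ⇒ minimal covering band is its complement: 360° − 246.41° = 113.59°.
Band runs from +131.50° eastward to -114.91°, crossing the antimeridian.

113.59°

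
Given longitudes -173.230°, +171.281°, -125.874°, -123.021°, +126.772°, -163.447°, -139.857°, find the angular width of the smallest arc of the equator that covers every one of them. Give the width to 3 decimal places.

110.207°

Sort the longitudes: -173.230°, -163.447°, -139.857°, -125.874°, -123.021°, +126.772°, +171.281°.
Eastward gaps between consecutive values (wrapping around): 9.783°, 23.590°, 13.983°, 2.853°, 249.793°, 44.509°, 15.489°.
Largest gap = 249.793° ⇒ minimal covering band is its complement: 360° − 249.793° = 110.207°.
Band runs from +126.772° eastward to -123.021°, crossing the antimeridian.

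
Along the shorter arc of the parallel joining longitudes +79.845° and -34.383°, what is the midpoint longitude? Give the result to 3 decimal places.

+22.731°

Signed shortest Δλ from +79.845° to -34.383° is -114.228°.
Midpoint longitude = +79.845° + (-114.228°)/2 = +79.845° − 57.114° = +22.731°.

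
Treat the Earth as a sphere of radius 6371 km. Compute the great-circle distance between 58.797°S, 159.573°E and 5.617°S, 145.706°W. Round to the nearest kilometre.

Δλ = -145.706 − 159.573 = -305.279°; wrapped into (−180°, 180°]: 54.721°.
Δφ = -5.617 − -58.797 = 53.180°.
a = sin²(Δφ/2) + cos φ₁ · cos φ₂ · sin²(Δλ/2) = 0.309251.
c = 2·atan2(√a, √(1−a)) = 1.17938 rad → d = 6371·c ≈ 7513.82 km.

7514 km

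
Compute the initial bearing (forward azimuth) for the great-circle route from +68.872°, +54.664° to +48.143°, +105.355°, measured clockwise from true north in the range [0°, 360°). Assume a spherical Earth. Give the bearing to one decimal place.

103.7°

Δλ = 105.355 − 54.664 = 50.691°.
θ = atan2( sin Δλ · cos φ₂ , cos φ₁ · sin φ₂ − sin φ₁ · cos φ₂ · cos Δλ )
  = atan2(0.51630, -0.12583) = 103.697° → normalised to [0°, 360°): 103.697°.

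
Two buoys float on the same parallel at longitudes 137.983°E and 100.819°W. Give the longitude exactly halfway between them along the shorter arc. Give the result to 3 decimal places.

161.418°W

Signed shortest Δλ from +137.983° to -100.819° is +121.198°.
Midpoint longitude = +137.983° + (+121.198°)/2 = +137.983° + 60.599° = +198.582°.
Normalise into (−180°, 180°]: -161.418°.
(The naïve average (+137.983 + -100.819)/2 = 18.582° is on the wrong side of the globe.)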